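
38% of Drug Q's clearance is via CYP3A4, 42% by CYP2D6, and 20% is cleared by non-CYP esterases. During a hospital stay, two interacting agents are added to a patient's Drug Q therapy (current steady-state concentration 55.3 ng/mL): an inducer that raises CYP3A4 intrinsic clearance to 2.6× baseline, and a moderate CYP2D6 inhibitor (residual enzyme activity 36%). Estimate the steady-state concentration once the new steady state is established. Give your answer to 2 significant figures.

The CYP3A4 pathway (38% of clearance) is boosted to 2.6× activity: 0.38 × 2.6 = 0.988.
The CYP2D6 pathway (42% of clearance) is reduced to 0.36× activity: 0.42 × 0.36 = 0.1512.
Non-CYP routes (20%) are unchanged.
Relative clearance = 0.988 + 0.1512 + 0.2 = 1.3392.
Dividing the baseline by the relative clearance: 55.3 / 1.3392 = 41 ng/mL.

41 ng/mL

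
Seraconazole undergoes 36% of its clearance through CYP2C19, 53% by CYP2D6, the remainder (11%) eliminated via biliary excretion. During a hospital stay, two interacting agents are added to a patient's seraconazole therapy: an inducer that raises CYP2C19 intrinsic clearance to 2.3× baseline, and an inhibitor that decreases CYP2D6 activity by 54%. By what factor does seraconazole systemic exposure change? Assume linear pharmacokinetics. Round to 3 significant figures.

The CYP2C19 pathway (36% of clearance) rises to 2.3× activity: 0.36 × 2.3 = 0.828.
The CYP2D6 pathway (53% of clearance) is reduced to 0.46× activity: 0.53 × 0.46 = 0.2438.
Non-CYP routes (11%) are unchanged.
Relative clearance = 0.828 + 0.2438 + 0.11 = 1.1818.
Because systemic exposure varies inversely with clearance, the combined effect is 1 / 1.1818 = 0.846.

0.846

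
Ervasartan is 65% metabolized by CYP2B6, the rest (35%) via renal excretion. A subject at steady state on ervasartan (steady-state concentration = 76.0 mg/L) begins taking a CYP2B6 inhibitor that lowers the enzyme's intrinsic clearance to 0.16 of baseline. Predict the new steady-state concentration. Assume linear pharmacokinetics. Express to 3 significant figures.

167 mg/L

CYP2B6: 0.65 × 0.16 = 0.104
Other: 0.35 (unchanged)
New clearance relative to baseline: 0.104 + 0.35 = 0.454.
Steady-state concentration ∝ 1/CL, so new value = 76.0 / 0.454 = 167 mg/L.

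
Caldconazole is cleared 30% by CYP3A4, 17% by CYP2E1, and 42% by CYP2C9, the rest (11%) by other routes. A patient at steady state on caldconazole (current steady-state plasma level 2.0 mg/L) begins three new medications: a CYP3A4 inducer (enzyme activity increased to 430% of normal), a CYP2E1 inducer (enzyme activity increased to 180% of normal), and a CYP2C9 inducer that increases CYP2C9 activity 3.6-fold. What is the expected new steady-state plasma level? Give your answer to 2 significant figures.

CYP3A4: 0.3 × 4.3 = 1.29
CYP2E1: 0.17 × 1.8 = 0.306
CYP2C9: 0.42 × 3.6 = 1.512
Other: 0.11 (unchanged)
CL_new/CL_old = 1.29 + 0.306 + 1.512 + 0.11 = 3.218.
New steady-state plasma level = 2.0 / 3.218 = 0.62 mg/L (concentration scales inversely with clearance).

0.62 mg/L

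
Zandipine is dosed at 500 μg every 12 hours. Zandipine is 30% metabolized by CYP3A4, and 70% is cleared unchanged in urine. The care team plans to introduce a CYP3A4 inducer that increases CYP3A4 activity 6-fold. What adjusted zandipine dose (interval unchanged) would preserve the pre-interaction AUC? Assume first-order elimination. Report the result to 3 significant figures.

The CYP3A4 pathway (30% of clearance) increases to 6× activity: 0.3 × 6 = 1.8.
The remaining 70% of clearance is unaffected.
New clearance relative to baseline: 1.8 + 0.7 = 2.5.
Exposure is unchanged when dose changes in proportion to clearance. New dose = 500 μg × 2.5 = 1.25 × 10³ μg.

1.25 × 10³ μg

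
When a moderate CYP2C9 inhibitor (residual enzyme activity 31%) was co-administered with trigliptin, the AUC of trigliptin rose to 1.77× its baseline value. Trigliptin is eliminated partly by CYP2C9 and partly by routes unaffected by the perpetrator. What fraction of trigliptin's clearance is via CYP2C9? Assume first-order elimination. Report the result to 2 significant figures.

CL'/CL = 1 / 1.77 = 0.565
0.31·fm + (1 − fm) = 0.565
fm = (0.565 − 1) / (0.31 − 1) = 0.63

0.63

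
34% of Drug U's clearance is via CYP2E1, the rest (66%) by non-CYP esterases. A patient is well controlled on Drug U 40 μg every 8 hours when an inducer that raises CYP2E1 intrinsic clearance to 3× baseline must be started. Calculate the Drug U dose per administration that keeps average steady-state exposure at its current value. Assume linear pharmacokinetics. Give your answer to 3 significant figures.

67.2 μg

CYP2E1: 0.34 × 3 = 1.02
Other: 0.66 (unchanged)
Relative clearance = 1.02 + 0.66 = 1.68.
Exposure is unchanged when dose changes in proportion to clearance. New dose = 40 μg × 1.68 = 67.2 μg.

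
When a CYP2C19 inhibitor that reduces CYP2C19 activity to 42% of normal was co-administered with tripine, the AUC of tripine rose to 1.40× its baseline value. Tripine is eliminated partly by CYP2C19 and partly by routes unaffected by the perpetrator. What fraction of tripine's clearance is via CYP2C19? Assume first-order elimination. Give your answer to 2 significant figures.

0.49

Let fm be the CYP2C19 fraction. New clearance relative to baseline = fm × 0.42 + (1 − fm).
AUC ratio = 1 / (new CL fraction), so new CL fraction = 1 / 1.40 = 0.7143.
fm × 0.42 + 1 − fm = 0.7143  ⇒  fm × (0.42 − 1) = −0.2857  ⇒  fm = 0.49.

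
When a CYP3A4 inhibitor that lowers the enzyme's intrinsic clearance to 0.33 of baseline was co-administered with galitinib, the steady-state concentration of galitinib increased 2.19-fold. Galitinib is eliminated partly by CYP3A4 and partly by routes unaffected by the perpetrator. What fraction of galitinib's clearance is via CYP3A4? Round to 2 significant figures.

0.81

CL'/CL = 1 / 2.19 = 0.4566
0.33·fm + (1 − fm) = 0.4566
fm = (0.4566 − 1) / (0.33 − 1) = 0.81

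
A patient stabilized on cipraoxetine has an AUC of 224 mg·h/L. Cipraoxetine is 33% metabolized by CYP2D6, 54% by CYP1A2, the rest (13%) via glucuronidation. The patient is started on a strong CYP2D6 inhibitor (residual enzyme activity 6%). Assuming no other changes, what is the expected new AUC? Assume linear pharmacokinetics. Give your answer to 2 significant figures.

The CYP2D6 pathway (33% of clearance) drops to 0.06× activity: 0.33 × 0.06 = 0.0198.
CYP1A2 (54%) and the residual 13% are unaffected.
CL_new/CL_old = 0.0198 + 0.54 + 0.13 = 0.6898.
AUC ∝ 1/CL, so new value = 224 / 0.6898 = 3.2 × 10² mg·h/L.

3.2 × 10² mg·h/L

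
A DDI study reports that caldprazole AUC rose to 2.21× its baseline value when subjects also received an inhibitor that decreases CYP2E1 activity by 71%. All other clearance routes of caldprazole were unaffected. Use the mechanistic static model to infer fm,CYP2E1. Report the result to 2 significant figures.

Call the CYP2E1 fraction fm. After the interaction, CL_new/CL_old = fm × 0.29 + (1 − fm).
AUC ratio = 1 / (new CL fraction), so new CL fraction = 1 / 2.21 = 0.4525.
fm × 0.29 + 1 − fm = 0.4525  ⇒  fm × (0.29 − 1) = −0.5475  ⇒  fm = 0.77.

0.77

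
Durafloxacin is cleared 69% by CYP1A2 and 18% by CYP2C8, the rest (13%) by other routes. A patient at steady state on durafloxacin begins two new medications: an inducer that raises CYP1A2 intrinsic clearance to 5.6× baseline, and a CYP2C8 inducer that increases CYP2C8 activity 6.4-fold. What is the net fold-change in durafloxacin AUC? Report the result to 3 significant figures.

0.194

The CYP1A2 pathway (69% of clearance) rises to 5.6× activity: 0.69 × 5.6 = 3.864.
The CYP2C8 pathway (18% of clearance) increases to 6.4× activity: 0.18 × 6.4 = 1.152.
The remaining 13% of clearance is unaffected.
Relative clearance = 3.864 + 1.152 + 0.13 = 5.146.
AUC ∝ 1/CL: fold-change = 1 / 5.146 = 0.194.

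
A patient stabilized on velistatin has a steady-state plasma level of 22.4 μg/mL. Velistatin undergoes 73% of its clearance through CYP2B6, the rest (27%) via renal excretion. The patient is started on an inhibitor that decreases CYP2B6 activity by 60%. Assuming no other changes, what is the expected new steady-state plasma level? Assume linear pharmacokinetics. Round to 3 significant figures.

39.9 μg/mL

The CYP2B6 pathway (73% of clearance) drops to 0.4× activity: 0.73 × 0.4 = 0.292.
Non-CYP routes (27%) are unchanged.
New clearance relative to baseline: 0.292 + 0.27 = 0.562.
Steady-state plasma level ∝ 1/CL, so new value = 22.4 / 0.562 = 39.9 μg/mL.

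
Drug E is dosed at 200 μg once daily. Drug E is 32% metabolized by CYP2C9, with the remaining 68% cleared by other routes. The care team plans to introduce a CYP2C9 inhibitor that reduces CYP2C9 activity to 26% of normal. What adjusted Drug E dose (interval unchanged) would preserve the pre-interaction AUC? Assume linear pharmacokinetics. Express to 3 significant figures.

153 μg

The CYP2C9 pathway (32% of clearance) drops to 0.26× activity: 0.32 × 0.26 = 0.0832.
The remaining 68% of clearance is unaffected.
CL_new/CL_old = 0.0832 + 0.68 = 0.7632.
Exposure is unchanged when dose changes in proportion to clearance. New dose = 200 μg × 0.7632 = 153 μg.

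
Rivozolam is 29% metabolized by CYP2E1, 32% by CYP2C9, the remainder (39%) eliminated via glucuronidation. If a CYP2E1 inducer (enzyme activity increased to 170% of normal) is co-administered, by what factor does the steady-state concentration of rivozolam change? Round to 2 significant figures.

0.83

The CYP2E1 pathway (29% of clearance) rises to 1.7× activity: 0.29 × 1.7 = 0.493.
CYP2C9 (32%) and the residual 39% are unaffected.
CL_new/CL_old = 0.493 + 0.32 + 0.39 = 1.203.
Steady-state concentration is inversely proportional to clearance, so the fold-change is 1 / 1.203 = 0.83.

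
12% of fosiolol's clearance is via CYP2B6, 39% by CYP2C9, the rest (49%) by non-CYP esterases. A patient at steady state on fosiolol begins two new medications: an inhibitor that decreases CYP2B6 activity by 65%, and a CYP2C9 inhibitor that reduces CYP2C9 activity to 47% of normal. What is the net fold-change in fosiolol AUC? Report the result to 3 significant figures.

1.40

CYP2B6: 0.12 × 0.35 = 0.042
CYP2C9: 0.39 × 0.47 = 0.1833
Other: 0.49 (unchanged)
Relative clearance = 0.042 + 0.1833 + 0.49 = 0.7153.
Because AUC varies inversely with clearance, the combined effect is 1 / 0.7153 = 1.40.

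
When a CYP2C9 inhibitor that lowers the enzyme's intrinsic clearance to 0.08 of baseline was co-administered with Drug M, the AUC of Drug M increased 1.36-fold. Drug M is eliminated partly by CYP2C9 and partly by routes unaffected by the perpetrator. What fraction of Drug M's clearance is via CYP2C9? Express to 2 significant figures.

Let x = fm,CYP2C9. Because AUC ∝ 1/CL, relative clearance fell to 1/1.36 = 0.7353.
Only the CYP2C9 route changed, so 0.7353 = x·0.08 + (1 − x), giving x = 0.29.

0.29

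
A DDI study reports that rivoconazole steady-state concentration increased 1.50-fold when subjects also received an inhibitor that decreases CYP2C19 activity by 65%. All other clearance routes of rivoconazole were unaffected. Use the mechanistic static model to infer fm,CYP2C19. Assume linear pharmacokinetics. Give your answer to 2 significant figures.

0.51

Write x for the fraction cleared via CYP2C19. The observed steady-state concentration change means clearance fell to 1/1.50 = 0.6667 of baseline.
Only the CYP2C19 route changed, so 0.6667 = x·0.35 + (1 − x), giving x = 0.51.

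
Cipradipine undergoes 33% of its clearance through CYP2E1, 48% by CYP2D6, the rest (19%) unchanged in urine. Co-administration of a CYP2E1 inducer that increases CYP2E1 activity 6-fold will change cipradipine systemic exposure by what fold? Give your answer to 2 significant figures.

0.38

CYP2E1: 0.33 × 6 = 1.98
CYP2D6: 0.48 (unchanged)
Other: 0.19 (unchanged)
New clearance relative to baseline: 1.98 + 0.48 + 0.19 = 2.65.
Since systemic exposure ∝ 1/CL, the ratio is 1 / 2.65 = 0.38.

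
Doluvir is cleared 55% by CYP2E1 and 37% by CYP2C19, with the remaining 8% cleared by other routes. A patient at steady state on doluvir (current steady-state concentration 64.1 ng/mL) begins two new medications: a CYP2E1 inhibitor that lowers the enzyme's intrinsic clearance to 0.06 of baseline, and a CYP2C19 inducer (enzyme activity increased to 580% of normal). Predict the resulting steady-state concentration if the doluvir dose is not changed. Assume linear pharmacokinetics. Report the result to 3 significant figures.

The CYP2E1 pathway (55% of clearance) falls to 0.06× activity: 0.55 × 0.06 = 0.033.
The CYP2C19 pathway (37% of clearance) rises to 5.8× activity: 0.37 × 5.8 = 2.146.
The remaining 8% of clearance is unaffected.
Relative clearance = 0.033 + 2.146 + 0.08 = 2.259.
New steady-state concentration = 64.1 / 2.259 = 28.4 ng/mL (concentration scales inversely with clearance).

28.4 ng/mL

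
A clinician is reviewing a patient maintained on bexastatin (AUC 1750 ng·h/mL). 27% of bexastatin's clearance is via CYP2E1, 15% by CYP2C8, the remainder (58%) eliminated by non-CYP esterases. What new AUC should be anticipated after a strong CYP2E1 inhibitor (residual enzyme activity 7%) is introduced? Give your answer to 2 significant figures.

2.3 × 10³ ng·h/mL

The CYP2E1 pathway (27% of clearance) falls to 0.07× activity: 0.27 × 0.07 = 0.0189.
CYP2C8 (15%) and the residual 58% are unaffected.
Relative clearance = 0.0189 + 0.15 + 0.58 = 0.7489.
New AUC = baseline ÷ relative clearance = 1750 / 0.7489 = 2.3 × 10³ ng·h/mL.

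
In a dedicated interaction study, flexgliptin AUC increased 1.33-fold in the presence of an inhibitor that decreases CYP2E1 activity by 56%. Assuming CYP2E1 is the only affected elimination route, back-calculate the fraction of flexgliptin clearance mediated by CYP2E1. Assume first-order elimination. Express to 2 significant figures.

Let fm be the CYP2E1 fraction. New clearance relative to baseline = fm × 0.44 + (1 − fm).
AUC ratio = 1 / (new CL fraction), so new CL fraction = 1 / 1.33 = 0.7519.
fm × 0.44 + 1 − fm = 0.7519  ⇒  fm × (0.44 − 1) = −0.2481  ⇒  fm = 0.44.

0.44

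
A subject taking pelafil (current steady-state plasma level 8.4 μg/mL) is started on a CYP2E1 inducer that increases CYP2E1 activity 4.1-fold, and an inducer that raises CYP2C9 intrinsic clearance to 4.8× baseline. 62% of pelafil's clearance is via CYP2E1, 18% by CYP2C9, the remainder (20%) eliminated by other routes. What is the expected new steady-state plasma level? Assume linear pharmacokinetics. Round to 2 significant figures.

2.3 μg/mL

The CYP2E1 pathway (62% of clearance) rises to 4.1× activity: 0.62 × 4.1 = 2.542.
The CYP2C9 pathway (18% of clearance) rises to 4.8× activity: 0.18 × 4.8 = 0.864.
The remaining 20% of clearance is unaffected.
CL_new/CL_old = 2.542 + 0.864 + 0.2 = 3.606.
Steady-state plasma level ∝ 1/CL: new value = 8.4 / 3.606 = 2.3 μg/mL.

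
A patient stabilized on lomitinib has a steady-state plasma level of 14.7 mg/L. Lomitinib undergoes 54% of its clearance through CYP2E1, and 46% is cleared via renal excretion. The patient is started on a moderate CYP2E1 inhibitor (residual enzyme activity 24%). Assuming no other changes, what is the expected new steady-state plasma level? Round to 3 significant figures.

CYP2E1: 0.54 × 0.24 = 0.1296
Other: 0.46 (unchanged)
New clearance relative to baseline: 0.1296 + 0.46 = 0.5896.
New steady-state plasma level = baseline ÷ relative clearance = 14.7 / 0.5896 = 24.9 mg/L.

24.9 mg/L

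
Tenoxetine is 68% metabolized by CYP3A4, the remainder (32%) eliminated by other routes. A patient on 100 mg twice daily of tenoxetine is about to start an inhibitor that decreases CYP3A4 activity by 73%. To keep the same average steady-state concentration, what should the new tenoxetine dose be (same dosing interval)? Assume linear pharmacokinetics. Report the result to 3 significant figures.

The CYP3A4 pathway (68% of clearance) is reduced to 0.27× activity: 0.68 × 0.27 = 0.1836.
Non-CYP routes (32%) are unchanged.
Relative clearance = 0.1836 + 0.32 = 0.5036.
To maintain the same steady-state level, dose must scale with clearance: new dose = 100 × 0.5036 = 50.4 mg.

50.4 mg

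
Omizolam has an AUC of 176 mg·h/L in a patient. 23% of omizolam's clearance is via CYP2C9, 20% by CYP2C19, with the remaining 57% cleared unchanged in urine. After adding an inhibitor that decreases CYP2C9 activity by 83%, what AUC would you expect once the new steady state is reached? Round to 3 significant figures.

218 mg·h/L

The CYP2C9 pathway (23% of clearance) falls to 0.17× activity: 0.23 × 0.17 = 0.0391.
CYP2C19 (20%) and the residual 57% are unaffected.
New clearance relative to baseline: 0.0391 + 0.2 + 0.57 = 0.8091.
With dosing unchanged, AUC scales as 1/CL: 176 / 0.8091 = 218 mg·h/L.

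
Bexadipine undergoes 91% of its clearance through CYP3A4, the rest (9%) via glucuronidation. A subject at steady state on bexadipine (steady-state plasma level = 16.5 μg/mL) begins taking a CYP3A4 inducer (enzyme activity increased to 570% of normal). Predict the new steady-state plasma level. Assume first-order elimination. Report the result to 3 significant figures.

3.13 μg/mL

CYP3A4: 0.91 × 5.7 = 5.187
Other: 0.09 (unchanged)
New clearance relative to baseline: 5.187 + 0.09 = 5.277.
New steady-state plasma level = baseline ÷ relative clearance = 16.5 / 5.277 = 3.13 μg/mL.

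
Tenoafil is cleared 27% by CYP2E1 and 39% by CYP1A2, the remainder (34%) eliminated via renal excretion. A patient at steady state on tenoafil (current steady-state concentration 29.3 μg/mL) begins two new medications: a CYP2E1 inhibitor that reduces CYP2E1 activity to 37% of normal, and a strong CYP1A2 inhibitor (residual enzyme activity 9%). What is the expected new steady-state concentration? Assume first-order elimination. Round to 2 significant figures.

62 μg/mL

CYP2E1: 0.27 × 0.37 = 0.0999
CYP1A2: 0.39 × 0.09 = 0.0351
Other: 0.34 (unchanged)
New clearance relative to baseline: 0.0999 + 0.0351 + 0.34 = 0.475.
New steady-state concentration = 29.3 / 0.475 = 62 μg/mL (concentration scales inversely with clearance).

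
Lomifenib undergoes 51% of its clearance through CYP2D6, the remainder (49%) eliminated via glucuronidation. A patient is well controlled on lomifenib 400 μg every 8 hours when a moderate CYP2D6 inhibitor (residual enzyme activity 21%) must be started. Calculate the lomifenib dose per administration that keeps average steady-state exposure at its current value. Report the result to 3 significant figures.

239 μg

CYP2D6: 0.51 × 0.21 = 0.1071
Other: 0.49 (unchanged)
New clearance relative to baseline: 0.1071 + 0.49 = 0.5971.
Css,avg = (dose rate)/CL, so holding Css fixed requires dose ∝ CL: 400 × 0.5971 = 239 μg.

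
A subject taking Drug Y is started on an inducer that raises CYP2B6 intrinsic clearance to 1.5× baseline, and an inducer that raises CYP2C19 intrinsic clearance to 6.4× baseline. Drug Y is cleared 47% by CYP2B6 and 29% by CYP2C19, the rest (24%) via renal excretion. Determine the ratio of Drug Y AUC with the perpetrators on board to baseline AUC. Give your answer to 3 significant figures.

0.357

The CYP2B6 pathway (47% of clearance) is boosted to 1.5× activity: 0.47 × 1.5 = 0.705.
The CYP2C19 pathway (29% of clearance) increases to 6.4× activity: 0.29 × 6.4 = 1.856.
The remaining 24% of clearance is unaffected.
Relative clearance = 0.705 + 1.856 + 0.24 = 2.801.
AUC ∝ 1/CL: fold-change = 1 / 2.801 = 0.357.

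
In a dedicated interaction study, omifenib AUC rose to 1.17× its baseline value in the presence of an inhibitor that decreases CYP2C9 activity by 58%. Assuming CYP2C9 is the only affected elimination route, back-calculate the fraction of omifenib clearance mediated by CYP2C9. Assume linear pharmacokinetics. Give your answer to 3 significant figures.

0.251

Write x for the fraction cleared via CYP2C9. The observed AUC change means clearance fell to 1/1.17 = 0.8547 of baseline.
Only the CYP2C9 route changed, so 0.8547 = x·0.42 + (1 − x), giving x = 0.251.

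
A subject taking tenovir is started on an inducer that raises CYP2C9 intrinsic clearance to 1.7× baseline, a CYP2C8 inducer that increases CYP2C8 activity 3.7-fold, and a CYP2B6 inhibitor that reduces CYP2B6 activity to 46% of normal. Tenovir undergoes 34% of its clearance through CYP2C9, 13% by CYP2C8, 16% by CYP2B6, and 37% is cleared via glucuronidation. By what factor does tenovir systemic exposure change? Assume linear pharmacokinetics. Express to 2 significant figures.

0.67

The CYP2C9 pathway (34% of clearance) rises to 1.7× activity: 0.34 × 1.7 = 0.578.
The CYP2C8 pathway (13% of clearance) increases to 3.7× activity: 0.13 × 3.7 = 0.481.
The CYP2B6 pathway (16% of clearance) drops to 0.46× activity: 0.16 × 0.46 = 0.0736.
The remaining 37% of clearance is unaffected.
CL_new/CL_old = 0.578 + 0.481 + 0.0736 + 0.37 = 1.5026.
Net systemic exposure ratio = 1 / 1.5026 = 0.67.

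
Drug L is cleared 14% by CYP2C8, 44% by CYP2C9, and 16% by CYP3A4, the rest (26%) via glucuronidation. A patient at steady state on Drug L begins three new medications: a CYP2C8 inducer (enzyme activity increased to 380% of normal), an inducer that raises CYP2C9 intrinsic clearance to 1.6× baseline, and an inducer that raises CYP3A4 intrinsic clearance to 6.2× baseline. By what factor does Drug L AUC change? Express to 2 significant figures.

CYP2C8: 0.14 × 3.8 = 0.532
CYP2C9: 0.44 × 1.6 = 0.704
CYP3A4: 0.16 × 6.2 = 0.992
Other: 0.26 (unchanged)
CL_new/CL_old = 0.532 + 0.704 + 0.992 + 0.26 = 2.488.
Net AUC ratio = 1 / 2.488 = 0.40.

0.40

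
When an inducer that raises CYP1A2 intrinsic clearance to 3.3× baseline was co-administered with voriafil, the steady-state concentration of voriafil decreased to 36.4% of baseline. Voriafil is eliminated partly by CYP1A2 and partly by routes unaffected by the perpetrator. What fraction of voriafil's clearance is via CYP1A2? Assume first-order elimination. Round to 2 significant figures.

CL'/CL = 1 / 0.364 = 2.747
3.3·fm + (1 − fm) = 2.747
fm = (2.747 − 1) / (3.3 − 1) = 0.76

0.76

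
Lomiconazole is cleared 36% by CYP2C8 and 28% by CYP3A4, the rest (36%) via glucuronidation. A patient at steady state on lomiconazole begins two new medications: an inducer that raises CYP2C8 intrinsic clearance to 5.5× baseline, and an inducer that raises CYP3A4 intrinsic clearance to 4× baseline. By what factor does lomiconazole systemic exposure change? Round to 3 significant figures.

The CYP2C8 pathway (36% of clearance) is boosted to 5.5× activity: 0.36 × 5.5 = 1.98.
The CYP3A4 pathway (28% of clearance) increases to 4× activity: 0.28 × 4 = 1.12.
The remaining 36% of clearance is unaffected.
Relative clearance = 1.98 + 1.12 + 0.36 = 3.46.
Net systemic exposure ratio = 1 / 3.46 = 0.289.

0.289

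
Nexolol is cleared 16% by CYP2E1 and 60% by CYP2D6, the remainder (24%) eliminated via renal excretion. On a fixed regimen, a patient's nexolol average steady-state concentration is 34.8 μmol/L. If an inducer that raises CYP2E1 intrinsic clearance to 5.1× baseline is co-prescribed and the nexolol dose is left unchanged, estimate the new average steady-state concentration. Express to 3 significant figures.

21.0 μmol/L

CYP2E1: 0.16 × 5.1 = 0.816
CYP2D6: 0.6 (unchanged)
Other: 0.24 (unchanged)
CL_new/CL_old = 0.816 + 0.6 + 0.24 = 1.656.
Average steady-state concentration ∝ 1/CL, so new value = 34.8 / 1.656 = 21.0 μmol/L.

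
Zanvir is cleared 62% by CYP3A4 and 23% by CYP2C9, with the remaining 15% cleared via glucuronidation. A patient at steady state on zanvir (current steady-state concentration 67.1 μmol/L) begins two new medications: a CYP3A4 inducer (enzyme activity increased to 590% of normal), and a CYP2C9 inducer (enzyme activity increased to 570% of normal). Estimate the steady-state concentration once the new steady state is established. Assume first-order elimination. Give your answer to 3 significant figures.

13.1 μmol/L

The CYP3A4 pathway (62% of clearance) is boosted to 5.9× activity: 0.62 × 5.9 = 3.658.
The CYP2C9 pathway (23% of clearance) increases to 5.7× activity: 0.23 × 5.7 = 1.311.
The remaining 15% of clearance is unaffected.
CL_new/CL_old = 3.658 + 1.311 + 0.15 = 5.119.
New steady-state concentration = 67.1 / 5.119 = 13.1 μmol/L (concentration scales inversely with clearance).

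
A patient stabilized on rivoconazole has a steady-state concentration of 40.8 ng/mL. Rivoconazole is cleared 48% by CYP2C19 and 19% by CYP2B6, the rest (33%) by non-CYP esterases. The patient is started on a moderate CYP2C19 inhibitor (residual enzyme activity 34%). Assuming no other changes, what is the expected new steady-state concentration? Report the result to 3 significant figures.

The CYP2C19 pathway (48% of clearance) is reduced to 0.34× activity: 0.48 × 0.34 = 0.1632.
CYP2B6 (19%) and the residual 33% are unaffected.
CL_new/CL_old = 0.1632 + 0.19 + 0.33 = 0.6832.
Steady-state concentration ∝ 1/CL, so new value = 40.8 / 0.6832 = 59.7 ng/mL.

59.7 ng/mL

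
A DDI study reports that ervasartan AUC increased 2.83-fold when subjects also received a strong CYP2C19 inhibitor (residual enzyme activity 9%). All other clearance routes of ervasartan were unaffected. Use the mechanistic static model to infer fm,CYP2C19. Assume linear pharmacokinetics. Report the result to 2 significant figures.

Call the CYP2C19 fraction fm. After the interaction, CL_new/CL_old = fm × 0.09 + (1 − fm).
AUC ratio = 1 / (new CL fraction), so new CL fraction = 1 / 2.83 = 0.3534.
fm × 0.09 + 1 − fm = 0.3534  ⇒  fm × (0.09 − 1) = −0.6466  ⇒  fm = 0.71.

0.71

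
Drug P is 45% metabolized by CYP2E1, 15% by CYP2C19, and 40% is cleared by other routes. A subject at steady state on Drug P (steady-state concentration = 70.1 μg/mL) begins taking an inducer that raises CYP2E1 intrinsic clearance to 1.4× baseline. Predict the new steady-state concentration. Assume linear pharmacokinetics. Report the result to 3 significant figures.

The CYP2E1 pathway (45% of clearance) is boosted to 1.4× activity: 0.45 × 1.4 = 0.63.
CYP2C19 (15%) and the residual 40% are unaffected.
CL_new/CL_old = 0.63 + 0.15 + 0.4 = 1.18.
With dosing unchanged, steady-state concentration scales as 1/CL: 70.1 / 1.18 = 59.4 μg/mL.

59.4 μg/mL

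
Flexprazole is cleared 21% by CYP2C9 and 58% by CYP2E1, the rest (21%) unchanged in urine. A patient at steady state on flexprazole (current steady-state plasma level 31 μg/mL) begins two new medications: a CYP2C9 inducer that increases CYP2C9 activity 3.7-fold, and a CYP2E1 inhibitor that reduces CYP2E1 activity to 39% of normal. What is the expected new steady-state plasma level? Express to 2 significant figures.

The CYP2C9 pathway (21% of clearance) increases to 3.7× activity: 0.21 × 3.7 = 0.777.
The CYP2E1 pathway (58% of clearance) is reduced to 0.39× activity: 0.58 × 0.39 = 0.2262.
Non-CYP routes (21%) are unchanged.
Relative clearance = 0.777 + 0.2262 + 0.21 = 1.2132.
Dividing the baseline by the relative clearance: 31 / 1.2132 = 26 μg/mL.

26 μg/mL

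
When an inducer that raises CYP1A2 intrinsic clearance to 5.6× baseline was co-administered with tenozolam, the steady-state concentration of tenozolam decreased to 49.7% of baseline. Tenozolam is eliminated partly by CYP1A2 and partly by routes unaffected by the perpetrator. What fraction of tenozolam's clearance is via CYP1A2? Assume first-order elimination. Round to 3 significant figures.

Write x for the fraction cleared via CYP1A2. The observed steady-state concentration change means clearance rose to 1/0.497 = 2.012 of baseline.
Setting x·5.6 + (1 − x) = 2.012 and solving: x = (2.012 − 1)/(5.6 − 1) = 0.220.

0.220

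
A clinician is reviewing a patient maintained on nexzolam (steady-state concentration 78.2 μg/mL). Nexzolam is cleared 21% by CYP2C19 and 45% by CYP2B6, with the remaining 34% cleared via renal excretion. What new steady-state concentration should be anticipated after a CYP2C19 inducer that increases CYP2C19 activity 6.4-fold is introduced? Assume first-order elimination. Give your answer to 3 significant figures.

The CYP2C19 pathway (21% of clearance) increases to 6.4× activity: 0.21 × 6.4 = 1.344.
CYP2B6 (45%) and the residual 34% are unaffected.
CL_new/CL_old = 1.344 + 0.45 + 0.34 = 2.134.
Steady-state concentration ∝ 1/CL, so new value = 78.2 / 2.134 = 36.6 μg/mL.

36.6 μg/mL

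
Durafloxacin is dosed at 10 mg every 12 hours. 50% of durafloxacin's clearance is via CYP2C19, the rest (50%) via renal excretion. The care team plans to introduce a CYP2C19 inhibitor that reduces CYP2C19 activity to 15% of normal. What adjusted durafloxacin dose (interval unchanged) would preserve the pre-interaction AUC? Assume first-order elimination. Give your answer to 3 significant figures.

5.75 mg

CYP2C19: 0.5 × 0.15 = 0.075
Other: 0.5 (unchanged)
Relative clearance = 0.075 + 0.5 = 0.575.
Css,avg = (dose rate)/CL, so holding Css fixed requires dose ∝ CL: 10 × 0.575 = 5.75 mg.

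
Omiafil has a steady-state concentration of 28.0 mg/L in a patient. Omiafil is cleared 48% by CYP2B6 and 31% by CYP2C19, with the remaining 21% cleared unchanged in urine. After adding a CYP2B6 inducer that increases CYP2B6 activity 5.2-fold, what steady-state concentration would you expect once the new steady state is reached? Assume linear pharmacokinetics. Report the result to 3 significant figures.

9.28 mg/L

The CYP2B6 pathway (48% of clearance) is boosted to 5.2× activity: 0.48 × 5.2 = 2.496.
CYP2C19 (31%) and the residual 21% are unaffected.
CL_new/CL_old = 2.496 + 0.31 + 0.21 = 3.016.
With dosing unchanged, steady-state concentration scales as 1/CL: 28.0 / 3.016 = 9.28 mg/L.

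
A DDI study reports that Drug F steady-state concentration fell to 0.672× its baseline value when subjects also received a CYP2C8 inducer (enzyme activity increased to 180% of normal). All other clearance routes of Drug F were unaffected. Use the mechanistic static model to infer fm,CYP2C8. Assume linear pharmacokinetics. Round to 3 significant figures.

CL'/CL = 1 / 0.672 = 1.488
1.8·fm + (1 − fm) = 1.488
fm = (1.488 − 1) / (1.8 − 1) = 0.610

0.610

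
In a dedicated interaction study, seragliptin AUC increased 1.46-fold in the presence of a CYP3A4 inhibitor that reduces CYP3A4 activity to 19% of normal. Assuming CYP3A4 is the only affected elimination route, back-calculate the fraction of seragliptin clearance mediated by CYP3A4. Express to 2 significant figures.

Let fm be the CYP3A4 fraction. New clearance relative to baseline = fm × 0.19 + (1 − fm).
AUC ratio = 1 / (new CL fraction), so new CL fraction = 1 / 1.46 = 0.6849.
fm × 0.19 + 1 − fm = 0.6849  ⇒  fm × (0.19 − 1) = −0.3151  ⇒  fm = 0.39.

0.39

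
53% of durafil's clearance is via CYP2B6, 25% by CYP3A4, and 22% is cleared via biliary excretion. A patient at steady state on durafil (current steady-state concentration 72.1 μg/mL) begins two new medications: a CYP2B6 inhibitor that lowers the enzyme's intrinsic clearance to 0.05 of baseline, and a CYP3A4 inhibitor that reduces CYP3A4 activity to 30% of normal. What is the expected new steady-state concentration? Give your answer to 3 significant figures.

224 μg/mL

CYP2B6: 0.53 × 0.05 = 0.0265
CYP3A4: 0.25 × 0.3 = 0.075
Other: 0.22 (unchanged)
New clearance relative to baseline: 0.0265 + 0.075 + 0.22 = 0.3215.
Dividing the baseline by the relative clearance: 72.1 / 0.3215 = 224 μg/mL.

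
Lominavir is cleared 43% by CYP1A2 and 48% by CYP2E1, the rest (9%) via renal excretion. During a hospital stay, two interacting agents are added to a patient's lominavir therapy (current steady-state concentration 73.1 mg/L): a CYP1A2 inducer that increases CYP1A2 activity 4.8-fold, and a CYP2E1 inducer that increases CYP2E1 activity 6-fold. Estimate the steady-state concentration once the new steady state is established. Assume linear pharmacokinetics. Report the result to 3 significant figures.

14.5 mg/L

CYP1A2: 0.43 × 4.8 = 2.064
CYP2E1: 0.48 × 6 = 2.88
Other: 0.09 (unchanged)
New clearance relative to baseline: 2.064 + 2.88 + 0.09 = 5.034.
New steady-state concentration = 73.1 / 5.034 = 14.5 mg/L (concentration scales inversely with clearance).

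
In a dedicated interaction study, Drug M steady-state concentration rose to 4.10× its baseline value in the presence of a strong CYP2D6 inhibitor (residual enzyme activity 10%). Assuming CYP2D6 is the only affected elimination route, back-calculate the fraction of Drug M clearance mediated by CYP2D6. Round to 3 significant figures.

0.840

CL'/CL = 1 / 4.10 = 0.2439
0.1·fm + (1 − fm) = 0.2439
fm = (0.2439 − 1) / (0.1 − 1) = 0.840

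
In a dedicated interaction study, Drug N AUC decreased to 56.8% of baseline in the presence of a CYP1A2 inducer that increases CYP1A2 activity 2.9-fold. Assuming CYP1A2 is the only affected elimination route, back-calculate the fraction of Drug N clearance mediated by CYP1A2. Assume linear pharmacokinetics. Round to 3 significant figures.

Let fm be the CYP1A2 fraction. New clearance relative to baseline = fm × 2.9 + (1 − fm).
AUC ratio = 1 / (new CL fraction), so new CL fraction = 1 / 0.568 = 1.761.
fm × 2.9 + 1 − fm = 1.761  ⇒  fm × (2.9 − 1) = 0.7606  ⇒  fm = 0.400.

0.400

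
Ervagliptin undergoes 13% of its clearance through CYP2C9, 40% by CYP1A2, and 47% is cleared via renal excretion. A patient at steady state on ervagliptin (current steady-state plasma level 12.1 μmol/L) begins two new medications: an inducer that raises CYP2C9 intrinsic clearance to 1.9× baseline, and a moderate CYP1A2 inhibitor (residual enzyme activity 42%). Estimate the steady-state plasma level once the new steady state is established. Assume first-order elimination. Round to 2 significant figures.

14 μmol/L

CYP2C9: 0.13 × 1.9 = 0.247
CYP1A2: 0.4 × 0.42 = 0.168
Other: 0.47 (unchanged)
CL_new/CL_old = 0.247 + 0.168 + 0.47 = 0.885.
Steady-state plasma level ∝ 1/CL: new value = 12.1 / 0.885 = 14 μmol/L.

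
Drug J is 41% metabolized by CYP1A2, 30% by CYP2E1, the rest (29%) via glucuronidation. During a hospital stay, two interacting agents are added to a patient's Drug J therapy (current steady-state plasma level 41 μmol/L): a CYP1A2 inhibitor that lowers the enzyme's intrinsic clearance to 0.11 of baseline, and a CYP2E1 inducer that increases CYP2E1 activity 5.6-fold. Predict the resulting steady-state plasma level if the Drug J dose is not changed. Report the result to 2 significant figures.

The CYP1A2 pathway (41% of clearance) is reduced to 0.11× activity: 0.41 × 0.11 = 0.0451.
The CYP2E1 pathway (30% of clearance) is boosted to 5.6× activity: 0.3 × 5.6 = 1.68.
Non-CYP routes (29%) are unchanged.
Relative clearance = 0.0451 + 1.68 + 0.29 = 2.0151.
New steady-state plasma level = 41 / 2.0151 = 20 μmol/L (concentration scales inversely with clearance).

20 μmol/L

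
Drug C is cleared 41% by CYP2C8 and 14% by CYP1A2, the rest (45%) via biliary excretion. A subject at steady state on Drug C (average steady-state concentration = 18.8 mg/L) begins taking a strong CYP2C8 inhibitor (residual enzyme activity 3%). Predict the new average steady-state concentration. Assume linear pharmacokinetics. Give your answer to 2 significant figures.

The CYP2C8 pathway (41% of clearance) falls to 0.03× activity: 0.41 × 0.03 = 0.0123.
CYP1A2 (14%) and the residual 45% are unaffected.
Relative clearance = 0.0123 + 0.14 + 0.45 = 0.6023.
New average steady-state concentration = baseline ÷ relative clearance = 18.8 / 0.6023 = 31 mg/L.

31 mg/L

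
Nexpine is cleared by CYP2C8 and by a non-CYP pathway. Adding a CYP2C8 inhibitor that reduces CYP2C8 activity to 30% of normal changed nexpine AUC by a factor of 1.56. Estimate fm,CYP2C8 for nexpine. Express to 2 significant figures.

0.51

Call the CYP2C8 fraction fm. After the interaction, CL_new/CL_old = fm × 0.3 + (1 − fm).
AUC ratio = 1 / (new CL fraction), so new CL fraction = 1 / 1.56 = 0.641.
fm × 0.3 + 1 − fm = 0.641  ⇒  fm × (0.3 − 1) = −0.359  ⇒  fm = 0.51.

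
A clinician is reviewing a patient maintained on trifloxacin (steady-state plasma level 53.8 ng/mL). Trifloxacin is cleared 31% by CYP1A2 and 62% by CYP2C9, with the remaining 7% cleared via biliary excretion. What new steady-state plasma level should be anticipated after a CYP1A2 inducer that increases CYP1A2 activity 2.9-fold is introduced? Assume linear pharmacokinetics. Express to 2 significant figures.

34 ng/mL

The CYP1A2 pathway (31% of clearance) increases to 2.9× activity: 0.31 × 2.9 = 0.899.
CYP2C9 (62%) and the residual 7% are unaffected.
New clearance relative to baseline: 0.899 + 0.62 + 0.07 = 1.589.
Steady-state plasma level ∝ 1/CL, so new value = 53.8 / 1.589 = 34 ng/mL.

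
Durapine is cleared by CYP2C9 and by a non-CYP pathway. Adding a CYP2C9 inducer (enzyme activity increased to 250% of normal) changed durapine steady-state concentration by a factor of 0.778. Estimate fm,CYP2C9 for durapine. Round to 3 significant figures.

CL'/CL = 1 / 0.778 = 1.285
2.5·fm + (1 − fm) = 1.285
fm = (1.285 − 1) / (2.5 − 1) = 0.190

0.190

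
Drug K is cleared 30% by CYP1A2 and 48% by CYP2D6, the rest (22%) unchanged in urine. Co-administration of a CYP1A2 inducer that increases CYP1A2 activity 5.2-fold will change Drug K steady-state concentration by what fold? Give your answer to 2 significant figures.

0.44

CYP1A2: 0.3 × 5.2 = 1.56
CYP2D6: 0.48 (unchanged)
Other: 0.22 (unchanged)
CL_new/CL_old = 1.56 + 0.48 + 0.22 = 2.26.
Since steady-state concentration ∝ 1/CL, the ratio is 1 / 2.26 = 0.44.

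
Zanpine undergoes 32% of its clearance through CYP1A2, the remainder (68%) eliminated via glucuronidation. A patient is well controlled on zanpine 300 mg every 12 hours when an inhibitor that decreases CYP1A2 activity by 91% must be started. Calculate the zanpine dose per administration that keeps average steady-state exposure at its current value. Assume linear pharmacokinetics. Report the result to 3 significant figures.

CYP1A2: 0.32 × 0.09 = 0.0288
Other: 0.68 (unchanged)
Relative clearance = 0.0288 + 0.68 = 0.7088.
Css,avg = (dose rate)/CL, so holding Css fixed requires dose ∝ CL: 300 × 0.7088 = 213 mg.

213 mg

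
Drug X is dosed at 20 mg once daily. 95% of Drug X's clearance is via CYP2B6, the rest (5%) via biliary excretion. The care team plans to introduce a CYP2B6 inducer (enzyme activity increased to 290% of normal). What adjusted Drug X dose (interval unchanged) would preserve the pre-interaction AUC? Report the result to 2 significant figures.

56 mg

CYP2B6: 0.95 × 2.9 = 2.755
Other: 0.05 (unchanged)
Relative clearance = 2.755 + 0.05 = 2.805.
Css,avg = (dose rate)/CL, so holding Css fixed requires dose ∝ CL: 20 × 2.805 = 56 mg.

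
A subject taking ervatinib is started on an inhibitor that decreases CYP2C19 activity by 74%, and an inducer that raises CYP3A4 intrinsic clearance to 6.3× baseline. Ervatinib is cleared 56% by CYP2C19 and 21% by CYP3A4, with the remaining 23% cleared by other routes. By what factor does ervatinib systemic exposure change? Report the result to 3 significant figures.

0.589

CYP2C19: 0.56 × 0.26 = 0.1456
CYP3A4: 0.21 × 6.3 = 1.323
Other: 0.23 (unchanged)
CL_new/CL_old = 0.1456 + 1.323 + 0.23 = 1.6986.
Because systemic exposure varies inversely with clearance, the combined effect is 1 / 1.6986 = 0.589.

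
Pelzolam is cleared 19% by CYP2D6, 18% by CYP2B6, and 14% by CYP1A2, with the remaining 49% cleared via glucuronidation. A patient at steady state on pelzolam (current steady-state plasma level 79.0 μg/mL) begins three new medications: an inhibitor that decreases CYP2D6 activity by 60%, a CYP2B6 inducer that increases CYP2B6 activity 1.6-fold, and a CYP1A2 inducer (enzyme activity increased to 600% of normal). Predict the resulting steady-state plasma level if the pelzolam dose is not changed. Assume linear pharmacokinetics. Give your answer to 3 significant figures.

46.6 μg/mL

The CYP2D6 pathway (19% of clearance) drops to 0.4× activity: 0.19 × 0.4 = 0.076.
The CYP2B6 pathway (18% of clearance) is boosted to 1.6× activity: 0.18 × 1.6 = 0.288.
The CYP1A2 pathway (14% of clearance) is boosted to 6× activity: 0.14 × 6 = 0.84.
Non-CYP routes (49%) are unchanged.
Relative clearance = 0.076 + 0.288 + 0.84 + 0.49 = 1.694.
Dividing the baseline by the relative clearance: 79.0 / 1.694 = 46.6 μg/mL.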